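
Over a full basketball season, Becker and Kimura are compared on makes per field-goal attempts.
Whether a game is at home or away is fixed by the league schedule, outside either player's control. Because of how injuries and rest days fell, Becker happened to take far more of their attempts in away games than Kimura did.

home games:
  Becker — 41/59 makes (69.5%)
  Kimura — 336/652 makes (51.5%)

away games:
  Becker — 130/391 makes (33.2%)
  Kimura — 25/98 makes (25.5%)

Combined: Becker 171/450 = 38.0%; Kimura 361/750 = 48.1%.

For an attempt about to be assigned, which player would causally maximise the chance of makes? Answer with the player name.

Becker

Within every game venue level Becker has the higher rate, yet pooled Kimura does — Simpson's reversal.
The imbalance in game venue arose from how field-goal attempts were allocated, not from anything the player did; and game venue independently affects the outcome. The pooled gap is confounded — condition on game venue.
Within each level — home games: 69.5% vs 51.5%; away games: 33.2% vs 25.5% — Becker is higher every time.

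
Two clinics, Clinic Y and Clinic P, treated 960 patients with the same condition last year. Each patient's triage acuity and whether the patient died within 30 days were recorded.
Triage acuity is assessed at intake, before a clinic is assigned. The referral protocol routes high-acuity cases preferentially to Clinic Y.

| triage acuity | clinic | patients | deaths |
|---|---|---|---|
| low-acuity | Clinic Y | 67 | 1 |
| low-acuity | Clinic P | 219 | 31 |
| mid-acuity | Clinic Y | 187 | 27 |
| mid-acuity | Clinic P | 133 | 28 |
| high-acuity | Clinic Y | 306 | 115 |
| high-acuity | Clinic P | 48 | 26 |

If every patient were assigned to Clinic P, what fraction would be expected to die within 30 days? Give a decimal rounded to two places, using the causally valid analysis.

0.31

Clinic Y is lower inside every triage acuity stratum but Clinic P is lower in aggregate. Whether to stratify depends on how triage acuity relates to the clinic.
Since triage acuity is a pre-existing factor (not a product of the clinic) and it affects the outcome on its own, it is a confounder. The stratified rates, not the pooled rate, identify the causal effect.
Standardising Clinic P to the population triage acuity mix: 0.298·31/219 + 0.333·28/133 + 0.369·26/48 = 0.312.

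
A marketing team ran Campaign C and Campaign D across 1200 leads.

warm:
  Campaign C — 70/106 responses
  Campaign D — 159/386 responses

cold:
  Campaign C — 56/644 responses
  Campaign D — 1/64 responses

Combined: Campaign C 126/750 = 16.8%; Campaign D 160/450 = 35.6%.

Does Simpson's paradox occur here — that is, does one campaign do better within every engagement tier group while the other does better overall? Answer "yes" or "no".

Within each engagement tier level (warm 66.0% vs 41.2%; cold 8.7% vs 1.6%), Campaign C has the higher rate every time. Pooled: 16.8% vs 35.6% — Campaign D has the higher rate overall. The two comparisons disagree.

yes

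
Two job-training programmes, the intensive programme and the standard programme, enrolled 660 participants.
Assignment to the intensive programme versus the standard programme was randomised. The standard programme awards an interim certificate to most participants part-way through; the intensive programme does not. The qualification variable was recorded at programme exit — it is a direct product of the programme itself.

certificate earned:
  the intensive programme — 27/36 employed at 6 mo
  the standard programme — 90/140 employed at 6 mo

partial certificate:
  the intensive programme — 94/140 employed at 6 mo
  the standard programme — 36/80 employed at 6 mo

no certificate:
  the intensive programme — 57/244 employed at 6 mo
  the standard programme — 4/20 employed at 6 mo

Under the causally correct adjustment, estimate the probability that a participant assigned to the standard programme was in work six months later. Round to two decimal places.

Stratifying would compare programmes among participants the programmes themselves sorted into qualification attained during the programme groups — a form of selection on an intermediate. The unconditioned pooled rates give the total causal effect.
So P(outcome | do(the standard programme)) is just the pooled rate for the standard programme: 130/240 = 0.542.

0.54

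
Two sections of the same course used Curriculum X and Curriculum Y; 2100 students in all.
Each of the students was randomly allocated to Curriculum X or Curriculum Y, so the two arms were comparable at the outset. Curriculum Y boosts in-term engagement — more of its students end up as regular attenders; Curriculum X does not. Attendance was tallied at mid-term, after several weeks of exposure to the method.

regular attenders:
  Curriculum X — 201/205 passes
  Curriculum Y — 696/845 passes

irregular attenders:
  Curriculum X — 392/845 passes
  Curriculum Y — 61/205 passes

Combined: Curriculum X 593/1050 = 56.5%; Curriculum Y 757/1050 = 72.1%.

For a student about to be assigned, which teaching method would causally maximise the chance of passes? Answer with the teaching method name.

Mid-term attendance lies on the pathway teaching method → mid-term attendance → outcome, so adjusting for it blocks the indirect effect. For the total causal effect of teaching method, use the unadjusted pooled rates.
Pooled: Curriculum X 56.5% vs Curriculum Y 72.1%; Curriculum Y is higher overall.

Curriculum Y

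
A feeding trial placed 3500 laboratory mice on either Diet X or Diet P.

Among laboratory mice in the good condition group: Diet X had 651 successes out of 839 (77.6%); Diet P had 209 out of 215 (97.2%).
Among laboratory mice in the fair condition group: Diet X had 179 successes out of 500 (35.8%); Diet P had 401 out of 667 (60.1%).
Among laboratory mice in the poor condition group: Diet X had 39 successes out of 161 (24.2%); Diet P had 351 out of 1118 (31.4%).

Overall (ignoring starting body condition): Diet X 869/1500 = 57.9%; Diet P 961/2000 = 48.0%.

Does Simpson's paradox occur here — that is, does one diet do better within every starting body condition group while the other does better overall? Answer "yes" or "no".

yes

Within each starting body condition level (good condition 77.6% vs 97.2%; fair condition 35.8% vs 60.1%; poor condition 24.2% vs 31.4%), Diet P has the higher rate every time. Pooled: 57.9% vs 48.0% — Diet X has the higher rate overall. The two comparisons disagree.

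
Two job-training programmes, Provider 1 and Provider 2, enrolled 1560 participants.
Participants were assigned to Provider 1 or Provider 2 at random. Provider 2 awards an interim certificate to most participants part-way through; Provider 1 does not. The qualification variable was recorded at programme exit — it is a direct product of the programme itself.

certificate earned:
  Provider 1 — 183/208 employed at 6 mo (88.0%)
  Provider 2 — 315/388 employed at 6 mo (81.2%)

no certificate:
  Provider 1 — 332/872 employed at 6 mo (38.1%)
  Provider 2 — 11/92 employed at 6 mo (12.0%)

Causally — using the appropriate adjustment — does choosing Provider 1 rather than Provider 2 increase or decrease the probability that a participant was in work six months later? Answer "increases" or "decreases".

decreases

Stratifying would compare programmes among participants the programmes themselves sorted into qualification attained during the programme groups — a form of selection on an intermediate. The unconditioned pooled rates give the total causal effect.
Pooled: Provider 1 47.7% vs Provider 2 67.9%; Provider 2 is higher overall.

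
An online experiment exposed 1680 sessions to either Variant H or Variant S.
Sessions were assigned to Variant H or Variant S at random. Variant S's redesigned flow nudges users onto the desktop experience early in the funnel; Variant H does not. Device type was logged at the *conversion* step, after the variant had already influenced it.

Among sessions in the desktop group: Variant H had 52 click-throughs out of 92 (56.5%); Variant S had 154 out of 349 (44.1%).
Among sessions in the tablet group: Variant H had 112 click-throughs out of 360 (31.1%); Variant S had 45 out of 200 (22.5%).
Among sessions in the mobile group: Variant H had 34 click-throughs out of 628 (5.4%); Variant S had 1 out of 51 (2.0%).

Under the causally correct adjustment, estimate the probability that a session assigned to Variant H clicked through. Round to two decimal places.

0.18

The device type-specific comparison favours Variant H throughout, but the pooled figures favour Variant S. The question is whether to condition on device type.
Device type is recorded after the variant and is itself shifted by it — it sits on the causal path from variant to outcome. Conditioning on a mediator would strip out part of the effect we want; the pooled comparison gives the total causal effect.
So P(outcome | do(Variant H)) is just the pooled rate for Variant H: 198/1080 = 0.183.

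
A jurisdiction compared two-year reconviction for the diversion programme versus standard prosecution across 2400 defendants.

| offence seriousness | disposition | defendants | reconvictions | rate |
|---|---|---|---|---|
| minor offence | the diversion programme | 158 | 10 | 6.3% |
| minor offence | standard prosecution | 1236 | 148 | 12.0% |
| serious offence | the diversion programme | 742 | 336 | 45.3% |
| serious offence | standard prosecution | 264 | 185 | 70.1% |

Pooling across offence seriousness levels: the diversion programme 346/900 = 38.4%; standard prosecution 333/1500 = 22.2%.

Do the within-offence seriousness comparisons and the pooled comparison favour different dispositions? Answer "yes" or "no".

Within each offence seriousness level (minor offence 6.3% vs 12.0%; serious offence 45.3% vs 70.1%), the diversion programme has the lower rate every time. Pooled: 38.4% vs 22.2% — standard prosecution has the lower rate overall. The two comparisons disagree.

yes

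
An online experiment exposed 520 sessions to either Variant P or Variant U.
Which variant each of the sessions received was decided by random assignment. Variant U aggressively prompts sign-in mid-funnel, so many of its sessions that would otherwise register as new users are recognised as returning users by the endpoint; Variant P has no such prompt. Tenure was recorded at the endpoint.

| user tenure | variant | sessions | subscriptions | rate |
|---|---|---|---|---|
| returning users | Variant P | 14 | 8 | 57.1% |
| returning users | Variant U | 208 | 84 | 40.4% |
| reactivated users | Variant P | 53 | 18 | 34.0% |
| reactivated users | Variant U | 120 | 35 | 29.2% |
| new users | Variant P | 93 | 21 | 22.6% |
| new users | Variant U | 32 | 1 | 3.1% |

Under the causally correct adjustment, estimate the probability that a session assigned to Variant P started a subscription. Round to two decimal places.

0.29

Variant P is higher inside every user tenure stratum but Variant U is higher in aggregate. Whether to stratify depends on how user tenure relates to the variant.
User tenure is downstream of the variant. One should not condition on a consequence of treatment, so the overall rates are the right comparison.
So P(outcome | do(Variant P)) is just the pooled rate for Variant P: 47/160 = 0.294.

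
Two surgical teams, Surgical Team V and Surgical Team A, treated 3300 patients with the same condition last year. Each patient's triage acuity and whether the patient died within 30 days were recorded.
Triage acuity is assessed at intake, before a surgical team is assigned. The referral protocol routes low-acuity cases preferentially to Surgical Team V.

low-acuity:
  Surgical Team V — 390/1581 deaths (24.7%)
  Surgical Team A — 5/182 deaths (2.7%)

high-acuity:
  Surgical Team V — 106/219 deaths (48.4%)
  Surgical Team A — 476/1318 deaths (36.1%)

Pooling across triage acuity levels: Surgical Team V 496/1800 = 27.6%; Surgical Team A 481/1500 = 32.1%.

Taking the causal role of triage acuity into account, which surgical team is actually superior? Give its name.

Surgical Team A

The triage acuity-specific comparison favours Surgical Team A throughout, but the pooled figures favour Surgical Team V. The question is whether to condition on triage acuity.
Nothing the surgical team does changes triage acuity; the imbalance is an allocation artefact. With triage acuity also predicting the outcome, the pooled figure is confounded, and the within-stratum comparison is the causal one.
Within each level — low-acuity: 24.7% vs 2.7%; high-acuity: 48.4% vs 36.1% — Surgical Team A is lower every time.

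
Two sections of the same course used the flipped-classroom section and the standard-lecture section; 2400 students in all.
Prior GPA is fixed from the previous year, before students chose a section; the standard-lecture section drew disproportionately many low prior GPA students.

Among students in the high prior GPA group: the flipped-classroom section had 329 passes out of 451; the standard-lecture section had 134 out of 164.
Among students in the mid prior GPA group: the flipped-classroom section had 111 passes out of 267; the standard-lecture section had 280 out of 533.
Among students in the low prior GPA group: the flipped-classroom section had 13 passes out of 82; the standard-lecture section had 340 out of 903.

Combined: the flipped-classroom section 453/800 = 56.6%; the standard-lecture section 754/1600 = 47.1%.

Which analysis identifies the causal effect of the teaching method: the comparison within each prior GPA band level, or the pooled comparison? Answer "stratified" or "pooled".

stratified

The stratified and pooled comparisons disagree (the standard-lecture section wins within each prior GPA band; the flipped-classroom section wins overall), so the answer turns on the causal role of prior GPA band.
Here prior GPA band is a common cause — it drives both which teaching method a case falls under and the outcome. The crude comparison mixes populations; the stratum-specific rates are the causally relevant ones.
Within each level — high prior GPA: 72.9% vs 81.7%; mid prior GPA: 41.6% vs 52.5%; low prior GPA: 15.9% vs 37.7% — the standard-lecture section is higher every time.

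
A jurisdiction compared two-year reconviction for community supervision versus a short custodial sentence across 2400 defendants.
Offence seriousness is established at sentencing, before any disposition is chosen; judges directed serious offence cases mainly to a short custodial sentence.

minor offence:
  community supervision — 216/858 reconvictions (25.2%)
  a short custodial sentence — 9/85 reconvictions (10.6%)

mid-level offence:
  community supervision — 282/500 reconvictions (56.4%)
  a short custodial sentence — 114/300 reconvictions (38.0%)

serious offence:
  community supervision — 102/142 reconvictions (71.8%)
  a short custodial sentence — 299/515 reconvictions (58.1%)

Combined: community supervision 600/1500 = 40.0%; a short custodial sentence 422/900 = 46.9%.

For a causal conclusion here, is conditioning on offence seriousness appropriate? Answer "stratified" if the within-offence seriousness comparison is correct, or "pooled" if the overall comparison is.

stratified

The imbalance in offence seriousness arose from how defendants were allocated, not from anything the disposition did; and offence seriousness independently affects the outcome. The pooled gap is confounded — condition on offence seriousness.
Within each level — minor offence: 25.2% vs 10.6%; mid-level offence: 56.4% vs 38.0%; serious offence: 71.8% vs 58.1% — a short custodial sentence is lower every time.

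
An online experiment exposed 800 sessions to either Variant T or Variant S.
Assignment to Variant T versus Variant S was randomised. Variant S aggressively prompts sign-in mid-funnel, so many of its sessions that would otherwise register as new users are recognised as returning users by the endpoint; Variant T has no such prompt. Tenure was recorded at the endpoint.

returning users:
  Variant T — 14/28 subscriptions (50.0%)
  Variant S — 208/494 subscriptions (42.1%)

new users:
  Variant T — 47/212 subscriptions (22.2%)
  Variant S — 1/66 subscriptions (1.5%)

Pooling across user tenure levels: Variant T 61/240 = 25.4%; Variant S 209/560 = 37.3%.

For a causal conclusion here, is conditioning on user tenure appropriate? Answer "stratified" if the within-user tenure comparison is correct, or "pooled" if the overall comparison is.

pooled

The distribution of user tenure is itself part of what the variant does — it is an intermediate outcome. Holding it fixed would remove that part of the effect; the total effect is the pooled difference.
Pooled: Variant T 25.4% vs Variant S 37.3%; Variant S is higher overall.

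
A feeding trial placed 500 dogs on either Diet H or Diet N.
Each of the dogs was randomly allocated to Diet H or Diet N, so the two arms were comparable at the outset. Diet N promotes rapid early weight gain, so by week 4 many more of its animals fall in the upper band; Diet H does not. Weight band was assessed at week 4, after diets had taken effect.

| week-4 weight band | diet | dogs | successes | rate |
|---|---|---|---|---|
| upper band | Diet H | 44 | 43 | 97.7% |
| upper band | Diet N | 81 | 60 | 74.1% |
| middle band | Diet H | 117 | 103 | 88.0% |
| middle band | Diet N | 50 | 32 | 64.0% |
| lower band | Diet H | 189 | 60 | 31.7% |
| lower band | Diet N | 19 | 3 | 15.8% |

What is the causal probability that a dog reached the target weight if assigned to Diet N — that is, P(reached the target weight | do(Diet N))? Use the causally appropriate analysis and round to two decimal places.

The stratified and pooled comparisons disagree (Diet H wins within each week-4 weight band; Diet N wins overall), so the answer turns on the causal role of week-4 weight band.
Week-4 weight band is downstream of the diet. One should not condition on a consequence of treatment, so the overall rates are the right comparison.
So P(outcome | do(Diet N)) is just the pooled rate for Diet N: 95/150 = 0.633.

0.63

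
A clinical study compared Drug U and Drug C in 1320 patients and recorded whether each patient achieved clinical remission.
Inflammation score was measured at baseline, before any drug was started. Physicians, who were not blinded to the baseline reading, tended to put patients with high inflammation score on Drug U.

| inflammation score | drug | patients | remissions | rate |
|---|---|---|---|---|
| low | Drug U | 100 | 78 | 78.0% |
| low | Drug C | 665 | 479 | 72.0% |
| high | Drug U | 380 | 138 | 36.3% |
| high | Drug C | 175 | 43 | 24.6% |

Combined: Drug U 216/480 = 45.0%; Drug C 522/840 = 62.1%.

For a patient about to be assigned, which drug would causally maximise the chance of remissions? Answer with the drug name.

Inflammation score differs across drugs for reasons unrelated to any effect of the drug itself, and it separately predicts the outcome — a classic confounder. We must compare within inflammation score levels.
Within each level — low: 78.0% vs 72.0%; high: 36.3% vs 24.6% — Drug U is higher every time.

Drug U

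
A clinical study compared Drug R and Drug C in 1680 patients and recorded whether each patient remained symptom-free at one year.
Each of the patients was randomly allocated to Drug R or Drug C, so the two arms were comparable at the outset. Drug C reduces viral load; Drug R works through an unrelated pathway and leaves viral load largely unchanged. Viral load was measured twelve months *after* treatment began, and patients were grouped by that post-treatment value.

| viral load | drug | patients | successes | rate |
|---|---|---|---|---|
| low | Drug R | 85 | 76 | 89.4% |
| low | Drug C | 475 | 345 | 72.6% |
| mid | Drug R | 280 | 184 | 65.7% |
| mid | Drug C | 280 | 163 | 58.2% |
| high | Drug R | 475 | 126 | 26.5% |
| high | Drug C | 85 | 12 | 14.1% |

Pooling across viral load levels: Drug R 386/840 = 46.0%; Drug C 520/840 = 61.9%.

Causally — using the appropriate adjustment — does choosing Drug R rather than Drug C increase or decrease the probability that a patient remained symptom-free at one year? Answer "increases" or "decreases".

Stratifying would compare drugs among patients the drugs themselves sorted into viral load groups — a form of selection on an intermediate. The unconditioned pooled rates give the total causal effect.
Pooled: Drug R 46.0% vs Drug C 61.9%; Drug C is higher overall.

decreases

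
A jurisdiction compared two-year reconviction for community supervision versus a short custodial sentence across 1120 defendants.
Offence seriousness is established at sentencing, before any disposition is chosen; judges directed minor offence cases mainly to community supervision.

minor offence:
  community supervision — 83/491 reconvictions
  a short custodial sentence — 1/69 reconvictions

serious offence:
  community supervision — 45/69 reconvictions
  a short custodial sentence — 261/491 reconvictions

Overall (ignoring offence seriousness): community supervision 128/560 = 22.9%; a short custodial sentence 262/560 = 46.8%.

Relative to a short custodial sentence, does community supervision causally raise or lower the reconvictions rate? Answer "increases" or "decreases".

increases

a short custodial sentence is lower inside every offence seriousness stratum but community supervision is lower in aggregate. Whether to stratify depends on how offence seriousness relates to the disposition.
Offence seriousness is set before the disposition has any effect — it is not caused by the disposition — and it independently drives the outcome. That makes it a confounder, so the causal comparison is within offence seriousness levels.
Within each level — minor offence: 16.9% vs 1.4%; serious offence: 65.2% vs 53.2% — a short custodial sentence is lower every time.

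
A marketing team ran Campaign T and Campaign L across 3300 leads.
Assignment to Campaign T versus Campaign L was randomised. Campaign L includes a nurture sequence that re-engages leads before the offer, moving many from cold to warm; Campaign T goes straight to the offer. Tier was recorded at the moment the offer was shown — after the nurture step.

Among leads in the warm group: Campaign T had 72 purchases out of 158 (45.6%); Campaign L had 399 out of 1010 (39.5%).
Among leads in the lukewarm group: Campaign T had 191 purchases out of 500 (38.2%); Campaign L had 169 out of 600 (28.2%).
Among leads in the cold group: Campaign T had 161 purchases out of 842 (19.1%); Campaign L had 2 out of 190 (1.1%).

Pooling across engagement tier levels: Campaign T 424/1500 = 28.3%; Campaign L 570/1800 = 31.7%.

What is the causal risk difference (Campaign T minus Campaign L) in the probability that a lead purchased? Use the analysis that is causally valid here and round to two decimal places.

Within every engagement tier level Campaign T has the higher rate, yet pooled Campaign L does — Simpson's reversal.
Engagement tier is recorded after the campaign and is itself shifted by it — it sits on the causal path from campaign to outcome. Conditioning on a mediator would strip out part of the effect we want; the pooled comparison gives the total causal effect.
The causal difference is the pooled difference: 0.283 − 0.317 = -0.034.

-0.03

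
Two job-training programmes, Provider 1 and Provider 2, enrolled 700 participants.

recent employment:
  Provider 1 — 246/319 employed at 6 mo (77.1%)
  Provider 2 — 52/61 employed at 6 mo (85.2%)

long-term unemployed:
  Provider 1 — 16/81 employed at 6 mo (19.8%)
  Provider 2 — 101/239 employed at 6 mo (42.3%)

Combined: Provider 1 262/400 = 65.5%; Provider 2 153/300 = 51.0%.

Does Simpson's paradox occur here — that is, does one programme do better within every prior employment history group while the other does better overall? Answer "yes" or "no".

Within each prior employment history level (recent employment 77.1% vs 85.2%; long-term unemployed 19.8% vs 42.3%), Provider 2 has the higher rate every time. Pooled: 65.5% vs 51.0% — Provider 1 has the higher rate overall. The two comparisons disagree.

yes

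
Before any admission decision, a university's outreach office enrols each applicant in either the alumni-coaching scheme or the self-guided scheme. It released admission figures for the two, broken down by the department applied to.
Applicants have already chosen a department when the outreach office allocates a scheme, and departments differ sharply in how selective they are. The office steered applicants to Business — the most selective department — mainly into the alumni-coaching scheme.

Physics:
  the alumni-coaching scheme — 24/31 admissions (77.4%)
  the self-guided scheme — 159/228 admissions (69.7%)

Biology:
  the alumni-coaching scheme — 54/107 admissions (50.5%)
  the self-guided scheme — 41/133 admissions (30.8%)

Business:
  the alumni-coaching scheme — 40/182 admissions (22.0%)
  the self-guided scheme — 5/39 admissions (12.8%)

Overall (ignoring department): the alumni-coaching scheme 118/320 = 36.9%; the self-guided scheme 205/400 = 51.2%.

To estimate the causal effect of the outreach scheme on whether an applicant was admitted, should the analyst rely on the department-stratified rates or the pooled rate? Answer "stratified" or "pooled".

The imbalance in department arose from how applicants were allocated, not from anything the outreach scheme did; and department independently affects the outcome. The pooled gap is confounded — condition on department.
Within each level — Physics: 77.4% vs 69.7%; Biology: 50.5% vs 30.8%; Business: 22.0% vs 12.8% — the alumni-coaching scheme is higher every time.

stratified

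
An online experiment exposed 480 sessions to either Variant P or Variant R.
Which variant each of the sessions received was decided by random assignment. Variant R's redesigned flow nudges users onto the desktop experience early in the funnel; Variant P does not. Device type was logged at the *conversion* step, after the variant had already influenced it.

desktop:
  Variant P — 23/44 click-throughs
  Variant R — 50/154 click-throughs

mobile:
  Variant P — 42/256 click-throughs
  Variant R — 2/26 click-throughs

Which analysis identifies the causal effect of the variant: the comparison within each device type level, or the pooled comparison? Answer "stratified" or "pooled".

pooled

The device type-specific comparison favours Variant P throughout, but the pooled figures favour Variant R. The question is whether to condition on device type.
Stratifying would compare variants among sessions the variants themselves sorted into device type groups — a form of selection on an intermediate. The unconditioned pooled rates give the total causal effect.
Pooled: Variant P 21.7% vs Variant R 28.9%; Variant R is higher overall.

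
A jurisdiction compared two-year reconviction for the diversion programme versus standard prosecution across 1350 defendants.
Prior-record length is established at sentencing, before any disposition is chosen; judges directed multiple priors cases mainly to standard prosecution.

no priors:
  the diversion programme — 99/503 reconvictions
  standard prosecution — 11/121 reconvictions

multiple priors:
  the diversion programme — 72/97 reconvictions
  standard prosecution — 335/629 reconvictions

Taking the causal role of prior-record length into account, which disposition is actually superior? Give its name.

Prior-record length differs across dispositions for reasons unrelated to any effect of the disposition itself, and it separately predicts the outcome — a classic confounder. We must compare within prior-record length levels.
Within each level — no priors: 19.7% vs 9.1%; multiple priors: 74.2% vs 53.3% — standard prosecution is lower every time.

standard prosecution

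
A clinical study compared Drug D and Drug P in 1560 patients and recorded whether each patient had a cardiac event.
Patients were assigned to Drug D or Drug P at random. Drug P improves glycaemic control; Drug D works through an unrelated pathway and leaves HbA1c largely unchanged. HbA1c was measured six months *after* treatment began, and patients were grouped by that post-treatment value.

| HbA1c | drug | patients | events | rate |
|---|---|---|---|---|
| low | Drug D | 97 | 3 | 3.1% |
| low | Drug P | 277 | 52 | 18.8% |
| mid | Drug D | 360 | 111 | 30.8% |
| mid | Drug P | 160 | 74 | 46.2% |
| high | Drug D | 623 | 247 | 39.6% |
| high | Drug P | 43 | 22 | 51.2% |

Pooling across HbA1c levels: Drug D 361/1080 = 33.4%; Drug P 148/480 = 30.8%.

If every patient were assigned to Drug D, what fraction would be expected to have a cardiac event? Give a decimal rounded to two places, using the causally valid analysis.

The stratified and pooled comparisons disagree (Drug D wins within each HbA1c; Drug P wins overall), so the answer turns on the causal role of HbA1c.
Because the drug influences HbA1c, HbA1c is a post-treatment mediator, not a confounder. Stratifying on it would bias the estimate; the causal effect is the crude pooled difference.
So P(outcome | do(Drug D)) is just the pooled rate for Drug D: 361/1080 = 0.334.

0.33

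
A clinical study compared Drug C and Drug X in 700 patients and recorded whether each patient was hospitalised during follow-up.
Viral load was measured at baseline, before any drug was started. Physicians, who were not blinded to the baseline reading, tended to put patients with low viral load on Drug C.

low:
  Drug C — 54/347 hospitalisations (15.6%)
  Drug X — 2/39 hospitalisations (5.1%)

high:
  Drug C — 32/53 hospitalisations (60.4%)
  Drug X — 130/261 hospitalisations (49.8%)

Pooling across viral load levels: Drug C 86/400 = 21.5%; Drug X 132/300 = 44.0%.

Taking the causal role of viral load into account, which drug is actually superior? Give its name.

Drug X

The stratified and pooled comparisons disagree (Drug X wins within each viral load; Drug C wins overall), so the answer turns on the causal role of viral load.
Nothing the drug does changes viral load; the imbalance is an allocation artefact. With viral load also predicting the outcome, the pooled figure is confounded, and the within-stratum comparison is the causal one.
Within each level — low: 15.6% vs 5.1%; high: 60.4% vs 49.8% — Drug X is lower every time.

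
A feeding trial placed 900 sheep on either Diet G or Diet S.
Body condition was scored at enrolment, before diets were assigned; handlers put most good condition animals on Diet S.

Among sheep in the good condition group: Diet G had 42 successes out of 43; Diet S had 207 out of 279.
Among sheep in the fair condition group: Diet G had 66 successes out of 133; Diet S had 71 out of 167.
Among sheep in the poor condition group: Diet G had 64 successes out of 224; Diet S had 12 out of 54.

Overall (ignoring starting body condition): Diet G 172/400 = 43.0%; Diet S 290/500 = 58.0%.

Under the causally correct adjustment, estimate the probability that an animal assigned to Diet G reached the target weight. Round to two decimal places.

Within every starting body condition level Diet G has the higher rate, yet pooled Diet S does — Simpson's reversal.
Starting body condition is set before the diet has any effect — it is not caused by the diet — and it independently drives the outcome. That makes it a confounder, so the causal comparison is within starting body condition levels.
Standardising Diet G to the population starting body condition mix: 0.358·42/43 + 0.333·66/133 + 0.309·64/224 = 0.603.

0.60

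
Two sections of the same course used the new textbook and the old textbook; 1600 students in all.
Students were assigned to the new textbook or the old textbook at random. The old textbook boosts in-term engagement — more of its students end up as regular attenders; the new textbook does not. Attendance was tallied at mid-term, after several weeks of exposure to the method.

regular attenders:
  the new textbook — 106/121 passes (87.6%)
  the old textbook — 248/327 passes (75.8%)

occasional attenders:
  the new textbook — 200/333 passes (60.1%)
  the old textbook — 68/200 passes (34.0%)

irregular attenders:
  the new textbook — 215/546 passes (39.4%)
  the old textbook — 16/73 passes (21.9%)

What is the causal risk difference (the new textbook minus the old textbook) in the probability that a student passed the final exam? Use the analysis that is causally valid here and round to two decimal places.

Mid-term attendance is downstream of the teaching method. One should not condition on a consequence of treatment, so the overall rates are the right comparison.
The causal difference is the pooled difference: 0.521 − 0.553 = -0.032.

-0.03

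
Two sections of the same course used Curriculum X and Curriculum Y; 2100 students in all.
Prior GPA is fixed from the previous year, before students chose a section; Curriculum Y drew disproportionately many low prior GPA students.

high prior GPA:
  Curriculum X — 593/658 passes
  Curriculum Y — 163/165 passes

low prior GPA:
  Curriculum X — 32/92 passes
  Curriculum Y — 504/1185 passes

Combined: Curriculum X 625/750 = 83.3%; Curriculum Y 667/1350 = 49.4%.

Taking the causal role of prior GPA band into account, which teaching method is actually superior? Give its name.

Prior GPA band differs across teaching methods for reasons unrelated to any effect of the teaching method itself, and it separately predicts the outcome — a classic confounder. We must compare within prior GPA band levels.
Within each level — high prior GPA: 90.1% vs 98.8%; low prior GPA: 34.8% vs 42.5% — Curriculum Y is higher every time.

Curriculum Y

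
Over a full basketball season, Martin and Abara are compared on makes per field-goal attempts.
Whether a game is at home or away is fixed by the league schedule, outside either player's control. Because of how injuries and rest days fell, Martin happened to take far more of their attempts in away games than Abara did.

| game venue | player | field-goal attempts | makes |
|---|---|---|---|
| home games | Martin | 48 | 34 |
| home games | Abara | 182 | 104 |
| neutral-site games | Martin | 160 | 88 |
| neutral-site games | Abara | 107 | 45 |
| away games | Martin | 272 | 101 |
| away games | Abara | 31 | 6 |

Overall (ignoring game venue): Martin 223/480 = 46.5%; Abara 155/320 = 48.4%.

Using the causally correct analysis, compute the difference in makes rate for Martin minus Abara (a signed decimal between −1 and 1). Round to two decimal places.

Within every game venue level Martin has the higher rate, yet pooled Abara does — Simpson's reversal.
The imbalance in game venue arose from how field-goal attempts were allocated, not from anything the player did; and game venue independently affects the outcome. The pooled gap is confounded — condition on game venue.
Adjusting over the population distribution of game venue: 0.287·(0.708−0.571) + 0.334·(0.550−0.421) + 0.379·(0.371−0.194) = +0.150.

+0.15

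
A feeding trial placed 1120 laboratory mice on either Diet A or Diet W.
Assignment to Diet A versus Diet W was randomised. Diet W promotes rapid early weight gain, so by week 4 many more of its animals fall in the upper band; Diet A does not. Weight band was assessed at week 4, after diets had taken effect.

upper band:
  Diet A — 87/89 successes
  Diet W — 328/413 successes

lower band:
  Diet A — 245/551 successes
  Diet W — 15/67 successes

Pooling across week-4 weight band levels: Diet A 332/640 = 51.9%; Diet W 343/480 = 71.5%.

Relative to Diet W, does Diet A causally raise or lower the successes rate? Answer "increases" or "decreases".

decreases

Week-4 weight band lies on the pathway diet → week-4 weight band → outcome, so adjusting for it blocks the indirect effect. For the total causal effect of diet, use the unadjusted pooled rates.
Pooled: Diet A 51.9% vs Diet W 71.5%; Diet W is higher overall.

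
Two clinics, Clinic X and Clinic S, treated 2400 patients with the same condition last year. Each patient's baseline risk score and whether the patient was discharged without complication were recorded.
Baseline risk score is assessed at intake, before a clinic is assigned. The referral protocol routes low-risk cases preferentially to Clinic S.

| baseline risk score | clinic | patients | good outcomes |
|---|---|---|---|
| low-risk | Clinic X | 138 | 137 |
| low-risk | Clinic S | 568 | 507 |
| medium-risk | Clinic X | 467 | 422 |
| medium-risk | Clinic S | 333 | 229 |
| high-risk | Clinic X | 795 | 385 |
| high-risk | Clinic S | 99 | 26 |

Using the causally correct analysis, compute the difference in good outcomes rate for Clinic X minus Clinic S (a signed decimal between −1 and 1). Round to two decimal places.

+0.18

Nothing the clinic does changes baseline risk score; the imbalance is an allocation artefact. With baseline risk score also predicting the outcome, the pooled figure is confounded, and the within-stratum comparison is the causal one.
Adjusting over the population distribution of baseline risk score: 0.294·(0.993−0.893) + 0.333·(0.904−0.688) + 0.372·(0.484−0.263) = +0.184.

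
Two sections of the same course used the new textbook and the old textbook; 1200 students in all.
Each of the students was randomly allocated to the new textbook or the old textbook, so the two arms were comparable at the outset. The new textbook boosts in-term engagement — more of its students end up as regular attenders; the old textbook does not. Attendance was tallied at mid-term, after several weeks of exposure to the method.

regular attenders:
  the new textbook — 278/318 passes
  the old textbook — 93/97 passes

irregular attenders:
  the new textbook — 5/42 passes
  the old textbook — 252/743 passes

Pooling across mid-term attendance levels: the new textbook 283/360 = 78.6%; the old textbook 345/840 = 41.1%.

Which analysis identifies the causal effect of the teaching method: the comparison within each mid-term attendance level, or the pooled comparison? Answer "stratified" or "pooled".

pooled

The stratified and pooled comparisons disagree (the old textbook wins within each mid-term attendance; the new textbook wins overall), so the answer turns on the causal role of mid-term attendance.
Mid-term attendance lies on the pathway teaching method → mid-term attendance → outcome, so adjusting for it blocks the indirect effect. For the total causal effect of teaching method, use the unadjusted pooled rates.
Pooled: the new textbook 78.6% vs the old textbook 41.1%; the new textbook is higher overall.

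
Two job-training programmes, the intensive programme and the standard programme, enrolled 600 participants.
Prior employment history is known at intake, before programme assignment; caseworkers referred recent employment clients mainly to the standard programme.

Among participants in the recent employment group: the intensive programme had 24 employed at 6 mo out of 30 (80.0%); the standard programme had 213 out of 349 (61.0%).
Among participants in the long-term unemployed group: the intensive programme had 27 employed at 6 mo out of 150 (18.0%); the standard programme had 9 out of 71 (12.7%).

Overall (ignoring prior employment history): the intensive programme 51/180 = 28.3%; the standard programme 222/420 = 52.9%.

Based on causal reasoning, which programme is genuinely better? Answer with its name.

the intensive programme

Prior employment history satisfies the back-door criterion: it is not a descendant of the programme, and it blocks the spurious path from programme to outcome. Adjusting for it (i.e., using the within-prior employment history rates) gives the causal effect.
Within each level — recent employment: 80.0% vs 61.0%; long-term unemployed: 18.0% vs 12.7% — the intensive programme is higher every time.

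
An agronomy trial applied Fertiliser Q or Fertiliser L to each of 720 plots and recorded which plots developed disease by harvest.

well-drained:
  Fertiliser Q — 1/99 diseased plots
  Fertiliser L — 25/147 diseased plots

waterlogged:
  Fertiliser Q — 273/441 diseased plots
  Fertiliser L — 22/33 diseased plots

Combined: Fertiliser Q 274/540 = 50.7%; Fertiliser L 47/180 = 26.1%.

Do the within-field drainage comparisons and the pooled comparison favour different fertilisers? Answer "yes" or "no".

yes

Within each field drainage level (well-drained 1.0% vs 17.0%; waterlogged 61.9% vs 66.7%), Fertiliser Q has the lower rate every time. Pooled: 50.7% vs 26.1% — Fertiliser L has the lower rate overall. The two comparisons disagree.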